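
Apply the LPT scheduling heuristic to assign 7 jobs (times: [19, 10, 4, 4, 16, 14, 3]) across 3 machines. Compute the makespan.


Sort jobs in decreasing order (LPT): [19, 16, 14, 10, 4, 4, 3]
Assign each job to the least loaded machine:
  Machine 1: jobs [19, 4], load = 23
  Machine 2: jobs [16, 4, 3], load = 23
  Machine 3: jobs [14, 10], load = 24
Makespan = max load = 24

24


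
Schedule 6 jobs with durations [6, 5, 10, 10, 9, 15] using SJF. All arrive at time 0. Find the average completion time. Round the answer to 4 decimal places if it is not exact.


SJF order (ascending): [5, 6, 9, 10, 10, 15]
Completion times:
  Job 1: burst=5, C=5
  Job 2: burst=6, C=11
  Job 3: burst=9, C=20
  Job 4: burst=10, C=30
  Job 5: burst=10, C=40
  Job 6: burst=15, C=55
Average completion = 161/6 = 26.8333

26.8333


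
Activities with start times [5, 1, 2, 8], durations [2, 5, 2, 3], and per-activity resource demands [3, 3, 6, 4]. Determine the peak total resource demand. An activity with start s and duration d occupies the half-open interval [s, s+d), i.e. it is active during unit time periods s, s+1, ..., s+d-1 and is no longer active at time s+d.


Each activity i is active on [start_i, start_i + duration_i).
Compute total resource usage per time slot:
  t=0: active resources = [], total = 0
  t=1: active resources = [3], total = 3
  t=2: active resources = [3, 6], total = 9
  t=3: active resources = [3, 6], total = 9
  t=4: active resources = [3], total = 3
  t=5: active resources = [3, 3], total = 6
  t=6: active resources = [3], total = 3
  t=7: active resources = [], total = 0
  t=8: active resources = [4], total = 4
  t=9: active resources = [4], total = 4
  t=10: active resources = [4], total = 4
Peak resource demand = 9

9


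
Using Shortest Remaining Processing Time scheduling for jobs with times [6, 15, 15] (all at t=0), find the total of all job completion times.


Since all jobs arrive at t=0, SRPT equals SPT ordering.
SPT order: [6, 15, 15]
Completion times:
  Job 1: p=6, C=6
  Job 2: p=15, C=21
  Job 3: p=15, C=36
Total completion time = 6 + 21 + 36 = 63

63


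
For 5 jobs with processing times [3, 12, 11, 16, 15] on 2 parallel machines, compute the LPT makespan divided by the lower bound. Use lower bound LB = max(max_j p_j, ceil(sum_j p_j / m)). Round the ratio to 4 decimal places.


LPT order: [16, 15, 12, 11, 3]
Machine loads after assignment: [30, 27]
LPT makespan = 30
Lower bound = max(max_job, ceil(total/2)) = max(16, 29) = 29
Ratio = 30 / 29 = 1.0345

1.0345


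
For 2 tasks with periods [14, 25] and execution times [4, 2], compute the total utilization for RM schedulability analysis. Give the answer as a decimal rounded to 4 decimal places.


Compute individual utilizations (exact fractions):
  Task 1: C/T = 4/14 = 2/7 (approx. 0.2857)
  Task 2: C/T = 2/25 (approx. 0.08)
Total utilization U = 2/7 + 2/25 = 64/175
Rounded to 4 decimal places: U = 0.3657
RM (Liu & Layland) bound for 2 tasks = 0.828427; compare with U = 64/175 (approx. 0.365714)
U <= bound, so schedulable by RM sufficient condition.

0.3657


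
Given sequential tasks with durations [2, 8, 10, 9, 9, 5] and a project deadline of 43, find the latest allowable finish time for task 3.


LF(activity 3) = deadline - sum of successor durations
Successors: activities 4 through 6 with durations [9, 9, 5]
Sum of successor durations = 23
LF = 43 - 23 = 20

20


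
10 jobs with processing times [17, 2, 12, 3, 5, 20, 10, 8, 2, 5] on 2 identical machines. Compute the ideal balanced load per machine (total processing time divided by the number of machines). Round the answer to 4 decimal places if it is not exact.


Total processing time = 17 + 2 + 12 + 3 + 5 + 20 + 10 + 8 + 2 + 5 = 84
Number of machines = 2
Ideal balanced load = 84 / 2 = 42.0

42.0


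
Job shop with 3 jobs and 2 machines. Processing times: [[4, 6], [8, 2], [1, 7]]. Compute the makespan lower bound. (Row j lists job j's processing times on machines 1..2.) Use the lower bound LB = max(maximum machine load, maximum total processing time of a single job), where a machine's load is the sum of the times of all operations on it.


Machine loads:
  Machine 1: 4 + 8 + 1 = 13
  Machine 2: 6 + 2 + 7 = 15
Max machine load = 15
Job totals:
  Job 1: 10
  Job 2: 10
  Job 3: 8
Max job total = 10
Lower bound = max(15, 10) = 15

15


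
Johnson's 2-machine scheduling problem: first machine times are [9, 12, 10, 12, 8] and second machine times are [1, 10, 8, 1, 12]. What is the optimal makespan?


Apply Johnson's rule:
  Group 1 (a <= b): [(5, 8, 12)]
  Group 2 (a > b): [(2, 12, 10), (3, 10, 8), (1, 9, 1), (4, 12, 1)]
Optimal job order: [5, 2, 3, 1, 4]
Schedule:
  Job 5: M1 done at 8, M2 done at 20
  Job 2: M1 done at 20, M2 done at 30
  Job 3: M1 done at 30, M2 done at 38
  Job 1: M1 done at 39, M2 done at 40
  Job 4: M1 done at 51, M2 done at 52
Makespan = 52

52


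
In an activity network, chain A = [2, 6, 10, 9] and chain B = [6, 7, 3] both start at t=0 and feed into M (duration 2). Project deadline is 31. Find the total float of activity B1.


Forward pass: ES(B1) = sum of predecessors on chain B = 0
EF = ES + duration = 0 + 6 = 6
Backward pass: LF(M) = deadline = 31; LS(M) = 31 - 2 = 29
LF(B1) = LS(M) - sum(successors on chain B) = 29 - 10 = 19
LS = LF - duration = 19 - 6 = 13
Total float = LS - ES = 13 - 0 = 13

13


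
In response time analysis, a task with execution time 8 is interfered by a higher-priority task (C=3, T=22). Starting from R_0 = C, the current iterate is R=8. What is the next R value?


R_next = C + ceil(R_prev / T_hp) * C_hp
ceil(8 / 22) = ceil(0.3636) = 1
Interference = 1 * 3 = 3
R_next = 8 + 3 = 11

11


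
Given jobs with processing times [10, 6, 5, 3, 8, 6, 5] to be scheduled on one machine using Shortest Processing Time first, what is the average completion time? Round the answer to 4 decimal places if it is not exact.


Sort jobs by processing time (SPT order): [3, 5, 5, 6, 6, 8, 10]
Compute completion times sequentially:
  Job 1: processing = 3, completes at 3
  Job 2: processing = 5, completes at 8
  Job 3: processing = 5, completes at 13
  Job 4: processing = 6, completes at 19
  Job 5: processing = 6, completes at 25
  Job 6: processing = 8, completes at 33
  Job 7: processing = 10, completes at 43
Sum of completion times = 144
Average completion time = 144/7 = 20.5714

20.5714


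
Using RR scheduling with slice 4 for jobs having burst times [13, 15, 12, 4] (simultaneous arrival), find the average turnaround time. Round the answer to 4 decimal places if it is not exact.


Time quantum = 4
Execution trace:
  J1 runs 4 units, time = 4
  J2 runs 4 units, time = 8
  J3 runs 4 units, time = 12
  J4 runs 4 units, time = 16
  J1 runs 4 units, time = 20
  J2 runs 4 units, time = 24
  J3 runs 4 units, time = 28
  J1 runs 4 units, time = 32
  J2 runs 4 units, time = 36
  J3 runs 4 units, time = 40
  J1 runs 1 units, time = 41
  J2 runs 3 units, time = 44
Finish times: [41, 44, 40, 16]
Average turnaround = 141/4 = 35.25

35.25


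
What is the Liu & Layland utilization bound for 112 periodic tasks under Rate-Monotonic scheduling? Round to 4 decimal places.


Compute 2^(1/112) = 1.0062080044
Subtract 1: 1.0062080044 - 1 = 0.0062080044
Multiply by n: 112 * 0.0062080044 = 0.6952964928
Round to 4 dp: 0.6953

0.6953


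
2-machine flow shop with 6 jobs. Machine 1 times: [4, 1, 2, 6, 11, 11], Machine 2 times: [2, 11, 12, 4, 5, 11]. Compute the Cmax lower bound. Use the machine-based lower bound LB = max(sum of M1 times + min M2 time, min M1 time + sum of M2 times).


LB1 = sum(M1 times) + min(M2 times) = 35 + 2 = 37
LB2 = min(M1 times) + sum(M2 times) = 1 + 45 = 46
Lower bound = max(LB1, LB2) = max(37, 46) = 46

46


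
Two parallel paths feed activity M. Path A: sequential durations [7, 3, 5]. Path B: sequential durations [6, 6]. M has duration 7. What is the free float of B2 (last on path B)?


ES(B2) = sum of predecessors on chain B = 6
EF(B2) = ES + duration = 6 + 6 = 12
Successor of B2 is M. ES(M) = max(sum(A), sum(B)) = max(15, 12) = 15
Free float = ES(successor) - EF(current) = 15 - 12 = 3

3


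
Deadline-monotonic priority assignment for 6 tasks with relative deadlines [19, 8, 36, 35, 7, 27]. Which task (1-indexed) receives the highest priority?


Sort tasks by relative deadline (ascending):
  Task 5: deadline = 7
  Task 2: deadline = 8
  Task 1: deadline = 19
  Task 6: deadline = 27
  Task 4: deadline = 35
  Task 3: deadline = 36
Priority order (highest first): [5, 2, 1, 6, 4, 3]
Highest priority task = 5

5


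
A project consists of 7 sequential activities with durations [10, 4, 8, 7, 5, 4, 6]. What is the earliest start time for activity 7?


Activity 7 starts after activities 1 through 6 complete.
Predecessor durations: [10, 4, 8, 7, 5, 4]
ES = 10 + 4 + 8 + 7 + 5 + 4 = 38

38


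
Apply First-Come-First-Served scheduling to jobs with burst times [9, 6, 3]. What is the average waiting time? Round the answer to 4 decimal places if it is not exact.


FCFS order (as given): [9, 6, 3]
Waiting times:
  Job 1: wait = 0
  Job 2: wait = 9
  Job 3: wait = 15
Sum of waiting times = 24
Average waiting time = 24/3 = 8.0

8.0


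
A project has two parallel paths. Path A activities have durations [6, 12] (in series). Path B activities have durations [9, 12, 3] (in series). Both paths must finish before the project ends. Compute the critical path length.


Path A total = 6 + 12 = 18
Path B total = 9 + 12 + 3 = 24
Critical path = longest path = max(18, 24) = 24

24


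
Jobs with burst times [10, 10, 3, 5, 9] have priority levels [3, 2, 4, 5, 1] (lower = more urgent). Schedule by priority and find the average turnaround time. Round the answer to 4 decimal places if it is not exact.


Sort by priority (ascending = highest first):
Order: [(1, 9), (2, 10), (3, 10), (4, 3), (5, 5)]
Completion times:
  Priority 1, burst=9, C=9
  Priority 2, burst=10, C=19
  Priority 3, burst=10, C=29
  Priority 4, burst=3, C=32
  Priority 5, burst=5, C=37
Average turnaround = 126/5 = 25.2

25.2


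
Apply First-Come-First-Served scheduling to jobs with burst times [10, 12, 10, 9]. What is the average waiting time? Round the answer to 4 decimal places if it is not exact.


FCFS order (as given): [10, 12, 10, 9]
Waiting times:
  Job 1: wait = 0
  Job 2: wait = 10
  Job 3: wait = 22
  Job 4: wait = 32
Sum of waiting times = 64
Average waiting time = 64/4 = 16.0

16.0


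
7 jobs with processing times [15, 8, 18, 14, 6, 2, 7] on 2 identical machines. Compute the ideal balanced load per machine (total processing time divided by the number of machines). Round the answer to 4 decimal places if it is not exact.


Total processing time = 15 + 8 + 18 + 14 + 6 + 2 + 7 = 70
Number of machines = 2
Ideal balanced load = 70 / 2 = 35.0

35.0


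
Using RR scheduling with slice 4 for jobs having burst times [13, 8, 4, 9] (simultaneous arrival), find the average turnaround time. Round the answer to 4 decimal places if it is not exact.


Time quantum = 4
Execution trace:
  J1 runs 4 units, time = 4
  J2 runs 4 units, time = 8
  J3 runs 4 units, time = 12
  J4 runs 4 units, time = 16
  J1 runs 4 units, time = 20
  J2 runs 4 units, time = 24
  J4 runs 4 units, time = 28
  J1 runs 4 units, time = 32
  J4 runs 1 units, time = 33
  J1 runs 1 units, time = 34
Finish times: [34, 24, 12, 33]
Average turnaround = 103/4 = 25.75

25.75


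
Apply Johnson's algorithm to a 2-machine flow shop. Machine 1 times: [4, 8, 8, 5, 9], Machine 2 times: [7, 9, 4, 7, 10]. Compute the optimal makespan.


Apply Johnson's rule:
  Group 1 (a <= b): [(1, 4, 7), (4, 5, 7), (2, 8, 9), (5, 9, 10)]
  Group 2 (a > b): [(3, 8, 4)]
Optimal job order: [1, 4, 2, 5, 3]
Schedule:
  Job 1: M1 done at 4, M2 done at 11
  Job 4: M1 done at 9, M2 done at 18
  Job 2: M1 done at 17, M2 done at 27
  Job 5: M1 done at 26, M2 done at 37
  Job 3: M1 done at 34, M2 done at 41
Makespan = 41

41


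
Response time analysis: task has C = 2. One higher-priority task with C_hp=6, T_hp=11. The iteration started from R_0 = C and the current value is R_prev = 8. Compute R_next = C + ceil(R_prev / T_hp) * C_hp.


R_next = C + ceil(R_prev / T_hp) * C_hp
ceil(8 / 11) = ceil(0.7273) = 1
Interference = 1 * 6 = 6
R_next = 2 + 6 = 8
R_next = R_prev, so the iteration has converged (response time = 8).

8


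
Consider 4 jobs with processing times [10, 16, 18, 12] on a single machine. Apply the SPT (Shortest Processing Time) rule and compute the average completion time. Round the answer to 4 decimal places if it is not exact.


Sort jobs by processing time (SPT order): [10, 12, 16, 18]
Compute completion times sequentially:
  Job 1: processing = 10, completes at 10
  Job 2: processing = 12, completes at 22
  Job 3: processing = 16, completes at 38
  Job 4: processing = 18, completes at 56
Sum of completion times = 126
Average completion time = 126/4 = 31.5

31.5


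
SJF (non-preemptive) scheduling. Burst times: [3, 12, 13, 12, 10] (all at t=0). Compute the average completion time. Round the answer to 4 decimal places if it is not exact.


SJF order (ascending): [3, 10, 12, 12, 13]
Completion times:
  Job 1: burst=3, C=3
  Job 2: burst=10, C=13
  Job 3: burst=12, C=25
  Job 4: burst=12, C=37
  Job 5: burst=13, C=50
Average completion = 128/5 = 25.6

25.6


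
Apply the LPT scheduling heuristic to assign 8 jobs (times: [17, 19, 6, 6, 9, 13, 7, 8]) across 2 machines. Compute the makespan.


Sort jobs in decreasing order (LPT): [19, 17, 13, 9, 8, 7, 6, 6]
Assign each job to the least loaded machine:
  Machine 1: jobs [19, 9, 8, 6], load = 42
  Machine 2: jobs [17, 13, 7, 6], load = 43
Makespan = max load = 43

43


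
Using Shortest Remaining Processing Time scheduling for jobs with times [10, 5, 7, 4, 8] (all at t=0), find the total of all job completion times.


Since all jobs arrive at t=0, SRPT equals SPT ordering.
SPT order: [4, 5, 7, 8, 10]
Completion times:
  Job 1: p=4, C=4
  Job 2: p=5, C=9
  Job 3: p=7, C=16
  Job 4: p=8, C=24
  Job 5: p=10, C=34
Total completion time = 4 + 9 + 16 + 24 + 34 = 87

87


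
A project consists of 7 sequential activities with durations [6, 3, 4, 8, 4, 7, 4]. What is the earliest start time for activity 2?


Activity 2 starts after activities 1 through 1 complete.
Predecessor durations: [6]
ES = 6 = 6

6


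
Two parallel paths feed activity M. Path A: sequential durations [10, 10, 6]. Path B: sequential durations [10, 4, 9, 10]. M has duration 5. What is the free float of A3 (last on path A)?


ES(A3) = sum of predecessors on chain A = 20
EF(A3) = ES + duration = 20 + 6 = 26
Successor of A3 is M. ES(M) = max(sum(A), sum(B)) = max(26, 33) = 33
Free float = ES(successor) - EF(current) = 33 - 26 = 7

7


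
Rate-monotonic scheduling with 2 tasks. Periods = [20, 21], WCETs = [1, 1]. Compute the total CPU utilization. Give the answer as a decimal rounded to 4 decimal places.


Compute individual utilizations (exact fractions):
  Task 1: C/T = 1/20 (approx. 0.05)
  Task 2: C/T = 1/21 (approx. 0.0476)
Total utilization U = 1/20 + 1/21 = 41/420
Rounded to 4 decimal places: U = 0.0976
RM (Liu & Layland) bound for 2 tasks = 0.828427; compare with U = 41/420 (approx. 0.097619)
U <= bound, so schedulable by RM sufficient condition.

0.0976


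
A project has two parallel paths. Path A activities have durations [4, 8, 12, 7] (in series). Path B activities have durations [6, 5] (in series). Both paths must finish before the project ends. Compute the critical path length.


Path A total = 4 + 8 + 12 + 7 = 31
Path B total = 6 + 5 = 11
Critical path = longest path = max(31, 11) = 31

31


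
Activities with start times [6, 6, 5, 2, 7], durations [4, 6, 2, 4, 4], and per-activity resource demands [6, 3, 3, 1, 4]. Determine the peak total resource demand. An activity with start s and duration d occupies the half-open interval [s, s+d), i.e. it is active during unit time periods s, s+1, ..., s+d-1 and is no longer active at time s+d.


Each activity i is active on [start_i, start_i + duration_i).
Compute total resource usage per time slot:
  t=0: active resources = [], total = 0
  t=1: active resources = [], total = 0
  t=2: active resources = [1], total = 1
  t=3: active resources = [1], total = 1
  t=4: active resources = [1], total = 1
  t=5: active resources = [3, 1], total = 4
  t=6: active resources = [6, 3, 3], total = 12
  t=7: active resources = [6, 3, 4], total = 13
  t=8: active resources = [6, 3, 4], total = 13
  t=9: active resources = [6, 3, 4], total = 13
  t=10: active resources = [3, 4], total = 7
  t=11: active resources = [3], total = 3
Peak resource demand = 13

13


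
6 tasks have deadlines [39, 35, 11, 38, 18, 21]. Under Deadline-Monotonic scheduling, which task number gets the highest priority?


Sort tasks by relative deadline (ascending):
  Task 3: deadline = 11
  Task 5: deadline = 18
  Task 6: deadline = 21
  Task 2: deadline = 35
  Task 4: deadline = 38
  Task 1: deadline = 39
Priority order (highest first): [3, 5, 6, 2, 4, 1]
Highest priority task = 3

3


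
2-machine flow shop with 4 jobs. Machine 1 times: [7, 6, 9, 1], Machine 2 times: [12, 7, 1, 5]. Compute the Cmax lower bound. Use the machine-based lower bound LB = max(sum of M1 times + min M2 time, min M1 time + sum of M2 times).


LB1 = sum(M1 times) + min(M2 times) = 23 + 1 = 24
LB2 = min(M1 times) + sum(M2 times) = 1 + 25 = 26
Lower bound = max(LB1, LB2) = max(24, 26) = 26

26


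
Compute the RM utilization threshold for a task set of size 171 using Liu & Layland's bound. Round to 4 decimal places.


Compute 2^(1/171) = 1.0040617188
Subtract 1: 1.0040617188 - 1 = 0.0040617188
Multiply by n: 171 * 0.0040617188 = 0.6945539148
Round to 4 dp: 0.6946

0.6946


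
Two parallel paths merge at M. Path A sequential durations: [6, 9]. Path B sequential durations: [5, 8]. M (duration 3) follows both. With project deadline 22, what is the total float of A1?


Forward pass: ES(A1) = sum of predecessors on chain A = 0
EF = ES + duration = 0 + 6 = 6
Backward pass: LF(M) = deadline = 22; LS(M) = 22 - 3 = 19
LF(A1) = LS(M) - sum(successors on chain A) = 19 - 9 = 10
LS = LF - duration = 10 - 6 = 4
Total float = LS - ES = 4 - 0 = 4

4


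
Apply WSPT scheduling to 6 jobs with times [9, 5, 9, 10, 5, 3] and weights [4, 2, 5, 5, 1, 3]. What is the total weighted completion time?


Compute p/w ratios and sort ascending (WSPT): [(3, 3), (9, 5), (10, 5), (9, 4), (5, 2), (5, 1)]
Compute weighted completion times:
  Job (p=3,w=3): C=3, w*C=3*3=9
  Job (p=9,w=5): C=12, w*C=5*12=60
  Job (p=10,w=5): C=22, w*C=5*22=110
  Job (p=9,w=4): C=31, w*C=4*31=124
  Job (p=5,w=2): C=36, w*C=2*36=72
  Job (p=5,w=1): C=41, w*C=1*41=41
Total weighted completion time = 416

416


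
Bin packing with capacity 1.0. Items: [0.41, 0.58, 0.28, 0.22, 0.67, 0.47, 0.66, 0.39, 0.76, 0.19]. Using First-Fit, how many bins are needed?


Place items sequentially using First-Fit:
  Item 0.41 -> new Bin 1
  Item 0.58 -> Bin 1 (now 0.99)
  Item 0.28 -> new Bin 2
  Item 0.22 -> Bin 2 (now 0.5)
  Item 0.67 -> new Bin 3
  Item 0.47 -> Bin 2 (now 0.97)
  Item 0.66 -> new Bin 4
  Item 0.39 -> new Bin 5
  Item 0.76 -> new Bin 6
  Item 0.19 -> Bin 3 (now 0.86)
Total bins used = 6

6


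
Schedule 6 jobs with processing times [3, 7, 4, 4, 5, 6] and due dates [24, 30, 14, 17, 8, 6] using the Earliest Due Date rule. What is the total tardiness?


Sort by due date (EDD order): [(6, 6), (5, 8), (4, 14), (4, 17), (3, 24), (7, 30)]
Compute completion times and tardiness:
  Job 1: p=6, d=6, C=6, tardiness=max(0,6-6)=0
  Job 2: p=5, d=8, C=11, tardiness=max(0,11-8)=3
  Job 3: p=4, d=14, C=15, tardiness=max(0,15-14)=1
  Job 4: p=4, d=17, C=19, tardiness=max(0,19-17)=2
  Job 5: p=3, d=24, C=22, tardiness=max(0,22-24)=0
  Job 6: p=7, d=30, C=29, tardiness=max(0,29-30)=0
Total tardiness = 6

6


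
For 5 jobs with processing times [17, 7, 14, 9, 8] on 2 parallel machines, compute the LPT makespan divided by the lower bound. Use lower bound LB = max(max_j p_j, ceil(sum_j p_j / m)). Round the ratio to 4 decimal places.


LPT order: [17, 14, 9, 8, 7]
Machine loads after assignment: [25, 30]
LPT makespan = 30
Lower bound = max(max_job, ceil(total/2)) = max(17, 28) = 28
Ratio = 30 / 28 = 1.0714

1.0714


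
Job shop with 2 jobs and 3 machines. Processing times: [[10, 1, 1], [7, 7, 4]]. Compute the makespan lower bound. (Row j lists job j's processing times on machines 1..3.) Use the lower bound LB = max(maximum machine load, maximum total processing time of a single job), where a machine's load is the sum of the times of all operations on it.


Machine loads:
  Machine 1: 10 + 7 = 17
  Machine 2: 1 + 7 = 8
  Machine 3: 1 + 4 = 5
Max machine load = 17
Job totals:
  Job 1: 12
  Job 2: 18
Max job total = 18
Lower bound = max(17, 18) = 18

18


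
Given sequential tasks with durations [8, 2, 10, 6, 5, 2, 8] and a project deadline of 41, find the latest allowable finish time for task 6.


LF(activity 6) = deadline - sum of successor durations
Successors: activities 7 through 7 with durations [8]
Sum of successor durations = 8
LF = 41 - 8 = 33

33


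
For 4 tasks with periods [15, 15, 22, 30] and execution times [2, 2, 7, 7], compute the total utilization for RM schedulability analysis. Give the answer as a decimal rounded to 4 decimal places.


Compute individual utilizations (exact fractions):
  Task 1: C/T = 2/15 (approx. 0.1333)
  Task 2: C/T = 2/15 (approx. 0.1333)
  Task 3: C/T = 7/22 (approx. 0.3182)
  Task 4: C/T = 7/30 (approx. 0.2333)
Total utilization U = 2/15 + 2/15 + 7/22 + 7/30 = 9/11
Rounded to 4 decimal places: U = 0.8182
RM (Liu & Layland) bound for 4 tasks = 0.756828; compare with U = 9/11 (approx. 0.818182)
bound < U <= 1, so the RM sufficient condition is not met (inconclusive; an exact test such as response-time analysis is needed).

0.8182


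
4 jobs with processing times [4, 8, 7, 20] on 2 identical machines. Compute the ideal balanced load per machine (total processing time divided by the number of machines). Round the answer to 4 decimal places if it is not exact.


Total processing time = 4 + 8 + 7 + 20 = 39
Number of machines = 2
Ideal balanced load = 39 / 2 = 19.5

19.5


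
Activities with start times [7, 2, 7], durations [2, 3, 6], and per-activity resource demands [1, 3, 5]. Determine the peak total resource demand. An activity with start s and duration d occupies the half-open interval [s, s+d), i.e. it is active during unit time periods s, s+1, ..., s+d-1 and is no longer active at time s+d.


Each activity i is active on [start_i, start_i + duration_i).
Compute total resource usage per time slot:
  t=0: active resources = [], total = 0
  t=1: active resources = [], total = 0
  t=2: active resources = [3], total = 3
  t=3: active resources = [3], total = 3
  t=4: active resources = [3], total = 3
  t=5: active resources = [], total = 0
  t=6: active resources = [], total = 0
  t=7: active resources = [1, 5], total = 6
  t=8: active resources = [1, 5], total = 6
  t=9: active resources = [5], total = 5
  t=10: active resources = [5], total = 5
  t=11: active resources = [5], total = 5
  t=12: active resources = [5], total = 5
Peak resource demand = 6

6


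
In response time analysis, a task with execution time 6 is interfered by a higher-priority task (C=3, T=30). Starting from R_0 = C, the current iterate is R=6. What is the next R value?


R_next = C + ceil(R_prev / T_hp) * C_hp
ceil(6 / 30) = ceil(0.2) = 1
Interference = 1 * 3 = 3
R_next = 6 + 3 = 9

9


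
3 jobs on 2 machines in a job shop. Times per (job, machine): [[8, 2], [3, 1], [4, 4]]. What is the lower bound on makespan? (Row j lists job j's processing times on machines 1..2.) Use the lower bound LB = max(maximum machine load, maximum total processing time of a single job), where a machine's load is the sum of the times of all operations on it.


Machine loads:
  Machine 1: 8 + 3 + 4 = 15
  Machine 2: 2 + 1 + 4 = 7
Max machine load = 15
Job totals:
  Job 1: 10
  Job 2: 4
  Job 3: 8
Max job total = 10
Lower bound = max(15, 10) = 15

15


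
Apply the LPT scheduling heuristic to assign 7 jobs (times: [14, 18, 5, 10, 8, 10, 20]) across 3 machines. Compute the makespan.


Sort jobs in decreasing order (LPT): [20, 18, 14, 10, 10, 8, 5]
Assign each job to the least loaded machine:
  Machine 1: jobs [20, 8], load = 28
  Machine 2: jobs [18, 10], load = 28
  Machine 3: jobs [14, 10, 5], load = 29
Makespan = max load = 29

29


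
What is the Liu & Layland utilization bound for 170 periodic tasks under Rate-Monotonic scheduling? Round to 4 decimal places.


Compute 2^(1/170) = 1.0040856600
Subtract 1: 1.0040856600 - 1 = 0.0040856600
Multiply by n: 170 * 0.0040856600 = 0.6945622000
Round to 4 dp: 0.6946

0.6946


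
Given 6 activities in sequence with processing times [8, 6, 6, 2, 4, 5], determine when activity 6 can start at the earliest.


Activity 6 starts after activities 1 through 5 complete.
Predecessor durations: [8, 6, 6, 2, 4]
ES = 8 + 6 + 6 + 2 + 4 = 26

26


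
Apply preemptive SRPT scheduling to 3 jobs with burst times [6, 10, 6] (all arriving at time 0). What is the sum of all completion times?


Since all jobs arrive at t=0, SRPT equals SPT ordering.
SPT order: [6, 6, 10]
Completion times:
  Job 1: p=6, C=6
  Job 2: p=6, C=12
  Job 3: p=10, C=22
Total completion time = 6 + 12 + 22 = 40

40


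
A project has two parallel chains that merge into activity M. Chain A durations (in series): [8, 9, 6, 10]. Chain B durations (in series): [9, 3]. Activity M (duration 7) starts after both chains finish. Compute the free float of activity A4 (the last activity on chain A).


ES(A4) = sum of predecessors on chain A = 23
EF(A4) = ES + duration = 23 + 10 = 33
Successor of A4 is M. ES(M) = max(sum(A), sum(B)) = max(33, 12) = 33
Free float = ES(successor) - EF(current) = 33 - 33 = 0

0


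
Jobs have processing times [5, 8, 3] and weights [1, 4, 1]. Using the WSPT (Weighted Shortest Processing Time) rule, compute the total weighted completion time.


Compute p/w ratios and sort ascending (WSPT): [(8, 4), (3, 1), (5, 1)]
Compute weighted completion times:
  Job (p=8,w=4): C=8, w*C=4*8=32
  Job (p=3,w=1): C=11, w*C=1*11=11
  Job (p=5,w=1): C=16, w*C=1*16=16
Total weighted completion time = 59

59


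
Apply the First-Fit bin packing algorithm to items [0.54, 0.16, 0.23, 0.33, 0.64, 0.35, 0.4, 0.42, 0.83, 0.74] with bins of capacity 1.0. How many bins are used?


Place items sequentially using First-Fit:
  Item 0.54 -> new Bin 1
  Item 0.16 -> Bin 1 (now 0.7)
  Item 0.23 -> Bin 1 (now 0.93)
  Item 0.33 -> new Bin 2
  Item 0.64 -> Bin 2 (now 0.97)
  Item 0.35 -> new Bin 3
  Item 0.4 -> Bin 3 (now 0.75)
  Item 0.42 -> new Bin 4
  Item 0.83 -> new Bin 5
  Item 0.74 -> new Bin 6
Total bins used = 6

6


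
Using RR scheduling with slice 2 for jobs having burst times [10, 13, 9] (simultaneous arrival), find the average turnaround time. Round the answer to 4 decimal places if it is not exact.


Time quantum = 2
Execution trace:
  J1 runs 2 units, time = 2
  J2 runs 2 units, time = 4
  J3 runs 2 units, time = 6
  J1 runs 2 units, time = 8
  J2 runs 2 units, time = 10
  J3 runs 2 units, time = 12
  J1 runs 2 units, time = 14
  J2 runs 2 units, time = 16
  J3 runs 2 units, time = 18
  J1 runs 2 units, time = 20
  J2 runs 2 units, time = 22
  J3 runs 2 units, time = 24
  J1 runs 2 units, time = 26
  J2 runs 2 units, time = 28
  J3 runs 1 units, time = 29
  J2 runs 2 units, time = 31
  J2 runs 1 units, time = 32
Finish times: [26, 32, 29]
Average turnaround = 87/3 = 29.0

29.0


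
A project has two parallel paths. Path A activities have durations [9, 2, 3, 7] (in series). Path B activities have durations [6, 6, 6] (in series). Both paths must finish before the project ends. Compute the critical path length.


Path A total = 9 + 2 + 3 + 7 = 21
Path B total = 6 + 6 + 6 = 18
Critical path = longest path = max(21, 18) = 21

21


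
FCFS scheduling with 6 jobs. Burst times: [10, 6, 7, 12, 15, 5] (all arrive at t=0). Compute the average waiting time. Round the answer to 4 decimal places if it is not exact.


FCFS order (as given): [10, 6, 7, 12, 15, 5]
Waiting times:
  Job 1: wait = 0
  Job 2: wait = 10
  Job 3: wait = 16
  Job 4: wait = 23
  Job 5: wait = 35
  Job 6: wait = 50
Sum of waiting times = 134
Average waiting time = 134/6 = 22.3333

22.3333


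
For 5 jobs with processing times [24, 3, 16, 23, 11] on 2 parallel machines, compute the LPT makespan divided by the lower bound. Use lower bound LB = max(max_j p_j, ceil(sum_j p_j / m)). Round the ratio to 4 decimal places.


LPT order: [24, 23, 16, 11, 3]
Machine loads after assignment: [38, 39]
LPT makespan = 39
Lower bound = max(max_job, ceil(total/2)) = max(24, 39) = 39
Ratio = 39 / 39 = 1.0

1.0


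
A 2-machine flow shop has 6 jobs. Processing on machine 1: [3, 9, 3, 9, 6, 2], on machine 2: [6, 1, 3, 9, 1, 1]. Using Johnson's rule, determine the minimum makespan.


Apply Johnson's rule:
  Group 1 (a <= b): [(1, 3, 6), (3, 3, 3), (4, 9, 9)]
  Group 2 (a > b): [(2, 9, 1), (5, 6, 1), (6, 2, 1)]
Optimal job order: [1, 3, 4, 2, 5, 6]
Schedule:
  Job 1: M1 done at 3, M2 done at 9
  Job 3: M1 done at 6, M2 done at 12
  Job 4: M1 done at 15, M2 done at 24
  Job 2: M1 done at 24, M2 done at 25
  Job 5: M1 done at 30, M2 done at 31
  Job 6: M1 done at 32, M2 done at 33
Makespan = 33

33


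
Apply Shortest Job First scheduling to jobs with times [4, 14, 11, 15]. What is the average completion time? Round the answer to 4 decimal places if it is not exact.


SJF order (ascending): [4, 11, 14, 15]
Completion times:
  Job 1: burst=4, C=4
  Job 2: burst=11, C=15
  Job 3: burst=14, C=29
  Job 4: burst=15, C=44
Average completion = 92/4 = 23.0

23.0


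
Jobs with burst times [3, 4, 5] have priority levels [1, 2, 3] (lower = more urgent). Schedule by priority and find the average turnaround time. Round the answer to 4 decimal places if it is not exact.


Sort by priority (ascending = highest first):
Order: [(1, 3), (2, 4), (3, 5)]
Completion times:
  Priority 1, burst=3, C=3
  Priority 2, burst=4, C=7
  Priority 3, burst=5, C=12
Average turnaround = 22/3 = 7.3333

7.3333


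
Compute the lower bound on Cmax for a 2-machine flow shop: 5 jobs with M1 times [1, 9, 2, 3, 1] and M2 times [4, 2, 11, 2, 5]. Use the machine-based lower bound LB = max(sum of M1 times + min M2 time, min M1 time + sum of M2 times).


LB1 = sum(M1 times) + min(M2 times) = 16 + 2 = 18
LB2 = min(M1 times) + sum(M2 times) = 1 + 24 = 25
Lower bound = max(LB1, LB2) = max(18, 25) = 25

25


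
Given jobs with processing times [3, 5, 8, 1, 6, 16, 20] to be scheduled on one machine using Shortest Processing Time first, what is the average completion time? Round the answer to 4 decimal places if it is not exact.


Sort jobs by processing time (SPT order): [1, 3, 5, 6, 8, 16, 20]
Compute completion times sequentially:
  Job 1: processing = 1, completes at 1
  Job 2: processing = 3, completes at 4
  Job 3: processing = 5, completes at 9
  Job 4: processing = 6, completes at 15
  Job 5: processing = 8, completes at 23
  Job 6: processing = 16, completes at 39
  Job 7: processing = 20, completes at 59
Sum of completion times = 150
Average completion time = 150/7 = 21.4286

21.4286


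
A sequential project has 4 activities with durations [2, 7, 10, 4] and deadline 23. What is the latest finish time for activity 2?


LF(activity 2) = deadline - sum of successor durations
Successors: activities 3 through 4 with durations [10, 4]
Sum of successor durations = 14
LF = 23 - 14 = 9

9


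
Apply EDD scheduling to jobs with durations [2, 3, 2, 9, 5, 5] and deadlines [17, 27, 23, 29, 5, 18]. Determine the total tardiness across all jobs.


Sort by due date (EDD order): [(5, 5), (2, 17), (5, 18), (2, 23), (3, 27), (9, 29)]
Compute completion times and tardiness:
  Job 1: p=5, d=5, C=5, tardiness=max(0,5-5)=0
  Job 2: p=2, d=17, C=7, tardiness=max(0,7-17)=0
  Job 3: p=5, d=18, C=12, tardiness=max(0,12-18)=0
  Job 4: p=2, d=23, C=14, tardiness=max(0,14-23)=0
  Job 5: p=3, d=27, C=17, tardiness=max(0,17-27)=0
  Job 6: p=9, d=29, C=26, tardiness=max(0,26-29)=0
Total tardiness = 0

0


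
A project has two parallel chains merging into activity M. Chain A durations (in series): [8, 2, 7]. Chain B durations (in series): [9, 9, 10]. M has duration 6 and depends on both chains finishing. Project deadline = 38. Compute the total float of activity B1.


Forward pass: ES(B1) = sum of predecessors on chain B = 0
EF = ES + duration = 0 + 9 = 9
Backward pass: LF(M) = deadline = 38; LS(M) = 38 - 6 = 32
LF(B1) = LS(M) - sum(successors on chain B) = 32 - 19 = 13
LS = LF - duration = 13 - 9 = 4
Total float = LS - ES = 4 - 0 = 4

4


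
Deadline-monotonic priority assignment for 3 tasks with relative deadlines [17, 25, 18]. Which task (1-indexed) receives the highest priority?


Sort tasks by relative deadline (ascending):
  Task 1: deadline = 17
  Task 3: deadline = 18
  Task 2: deadline = 25
Priority order (highest first): [1, 3, 2]
Highest priority task = 1

1


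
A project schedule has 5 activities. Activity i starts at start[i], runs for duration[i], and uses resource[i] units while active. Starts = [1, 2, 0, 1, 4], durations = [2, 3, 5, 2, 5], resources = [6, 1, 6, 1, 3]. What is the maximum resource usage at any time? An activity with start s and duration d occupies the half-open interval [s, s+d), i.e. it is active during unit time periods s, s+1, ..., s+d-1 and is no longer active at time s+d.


Each activity i is active on [start_i, start_i + duration_i).
Compute total resource usage per time slot:
  t=0: active resources = [6], total = 6
  t=1: active resources = [6, 6, 1], total = 13
  t=2: active resources = [6, 1, 6, 1], total = 14
  t=3: active resources = [1, 6], total = 7
  t=4: active resources = [1, 6, 3], total = 10
  t=5: active resources = [3], total = 3
  t=6: active resources = [3], total = 3
  t=7: active resources = [3], total = 3
  t=8: active resources = [3], total = 3
Peak resource demand = 14

14


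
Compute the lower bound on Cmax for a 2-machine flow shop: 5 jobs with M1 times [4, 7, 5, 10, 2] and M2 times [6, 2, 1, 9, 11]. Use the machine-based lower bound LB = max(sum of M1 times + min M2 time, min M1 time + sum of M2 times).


LB1 = sum(M1 times) + min(M2 times) = 28 + 1 = 29
LB2 = min(M1 times) + sum(M2 times) = 2 + 29 = 31
Lower bound = max(LB1, LB2) = max(29, 31) = 31

31


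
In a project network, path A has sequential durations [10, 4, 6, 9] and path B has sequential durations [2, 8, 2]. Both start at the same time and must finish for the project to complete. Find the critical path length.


Path A total = 10 + 4 + 6 + 9 = 29
Path B total = 2 + 8 + 2 = 12
Critical path = longest path = max(29, 12) = 29

29


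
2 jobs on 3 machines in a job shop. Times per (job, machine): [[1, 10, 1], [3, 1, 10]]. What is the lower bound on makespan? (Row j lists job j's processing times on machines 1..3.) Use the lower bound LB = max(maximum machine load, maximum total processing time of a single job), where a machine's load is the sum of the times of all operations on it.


Machine loads:
  Machine 1: 1 + 3 = 4
  Machine 2: 10 + 1 = 11
  Machine 3: 1 + 10 = 11
Max machine load = 11
Job totals:
  Job 1: 12
  Job 2: 14
Max job total = 14
Lower bound = max(11, 14) = 14

14


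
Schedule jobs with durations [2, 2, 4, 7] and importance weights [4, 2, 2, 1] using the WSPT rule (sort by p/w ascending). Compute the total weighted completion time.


Compute p/w ratios and sort ascending (WSPT): [(2, 4), (2, 2), (4, 2), (7, 1)]
Compute weighted completion times:
  Job (p=2,w=4): C=2, w*C=4*2=8
  Job (p=2,w=2): C=4, w*C=2*4=8
  Job (p=4,w=2): C=8, w*C=2*8=16
  Job (p=7,w=1): C=15, w*C=1*15=15
Total weighted completion time = 47

47


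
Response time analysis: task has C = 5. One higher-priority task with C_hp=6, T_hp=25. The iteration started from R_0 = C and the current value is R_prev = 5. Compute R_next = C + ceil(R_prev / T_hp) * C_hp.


R_next = C + ceil(R_prev / T_hp) * C_hp
ceil(5 / 25) = ceil(0.2) = 1
Interference = 1 * 6 = 6
R_next = 5 + 6 = 11

11


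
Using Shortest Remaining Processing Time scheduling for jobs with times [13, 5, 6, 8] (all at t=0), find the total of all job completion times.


Since all jobs arrive at t=0, SRPT equals SPT ordering.
SPT order: [5, 6, 8, 13]
Completion times:
  Job 1: p=5, C=5
  Job 2: p=6, C=11
  Job 3: p=8, C=19
  Job 4: p=13, C=32
Total completion time = 5 + 11 + 19 + 32 = 67

67


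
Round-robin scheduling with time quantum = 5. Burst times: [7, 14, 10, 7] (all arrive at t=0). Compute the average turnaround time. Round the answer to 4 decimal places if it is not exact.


Time quantum = 5
Execution trace:
  J1 runs 5 units, time = 5
  J2 runs 5 units, time = 10
  J3 runs 5 units, time = 15
  J4 runs 5 units, time = 20
  J1 runs 2 units, time = 22
  J2 runs 5 units, time = 27
  J3 runs 5 units, time = 32
  J4 runs 2 units, time = 34
  J2 runs 4 units, time = 38
Finish times: [22, 38, 32, 34]
Average turnaround = 126/4 = 31.5

31.5


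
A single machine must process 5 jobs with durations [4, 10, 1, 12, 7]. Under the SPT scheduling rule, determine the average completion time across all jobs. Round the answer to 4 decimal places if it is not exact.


Sort jobs by processing time (SPT order): [1, 4, 7, 10, 12]
Compute completion times sequentially:
  Job 1: processing = 1, completes at 1
  Job 2: processing = 4, completes at 5
  Job 3: processing = 7, completes at 12
  Job 4: processing = 10, completes at 22
  Job 5: processing = 12, completes at 34
Sum of completion times = 74
Average completion time = 74/5 = 14.8

14.8


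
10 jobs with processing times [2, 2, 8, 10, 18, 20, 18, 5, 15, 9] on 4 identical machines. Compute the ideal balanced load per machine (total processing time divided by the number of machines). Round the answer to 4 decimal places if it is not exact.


Total processing time = 2 + 2 + 8 + 10 + 18 + 20 + 18 + 5 + 15 + 9 = 107
Number of machines = 4
Ideal balanced load = 107 / 4 = 26.75

26.75


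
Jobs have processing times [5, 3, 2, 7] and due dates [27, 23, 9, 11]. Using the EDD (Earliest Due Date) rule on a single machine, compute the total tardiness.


Sort by due date (EDD order): [(2, 9), (7, 11), (3, 23), (5, 27)]
Compute completion times and tardiness:
  Job 1: p=2, d=9, C=2, tardiness=max(0,2-9)=0
  Job 2: p=7, d=11, C=9, tardiness=max(0,9-11)=0
  Job 3: p=3, d=23, C=12, tardiness=max(0,12-23)=0
  Job 4: p=5, d=27, C=17, tardiness=max(0,17-27)=0
Total tardiness = 0

0


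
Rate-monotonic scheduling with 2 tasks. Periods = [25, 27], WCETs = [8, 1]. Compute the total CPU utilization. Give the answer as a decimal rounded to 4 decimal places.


Compute individual utilizations (exact fractions):
  Task 1: C/T = 8/25 (approx. 0.32)
  Task 2: C/T = 1/27 (approx. 0.037)
Total utilization U = 8/25 + 1/27 = 241/675
Rounded to 4 decimal places: U = 0.3570
RM (Liu & Layland) bound for 2 tasks = 0.828427; compare with U = 241/675 (approx. 0.357037)
U <= bound, so schedulable by RM sufficient condition.

0.3570


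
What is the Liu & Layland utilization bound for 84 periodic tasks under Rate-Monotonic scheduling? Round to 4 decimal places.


Compute 2^(1/84) = 1.0082858917
Subtract 1: 1.0082858917 - 1 = 0.0082858917
Multiply by n: 84 * 0.0082858917 = 0.6960149028
Round to 4 dp: 0.6960

0.6960


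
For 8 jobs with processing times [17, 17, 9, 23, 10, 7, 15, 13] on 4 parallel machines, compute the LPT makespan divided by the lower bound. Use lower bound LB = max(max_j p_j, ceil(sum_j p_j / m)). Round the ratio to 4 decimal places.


LPT order: [23, 17, 17, 15, 13, 10, 9, 7]
Machine loads after assignment: [30, 27, 26, 28]
LPT makespan = 30
Lower bound = max(max_job, ceil(total/4)) = max(23, 28) = 28
Ratio = 30 / 28 = 1.0714

1.0714


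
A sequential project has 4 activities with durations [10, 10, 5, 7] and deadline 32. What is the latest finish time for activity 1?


LF(activity 1) = deadline - sum of successor durations
Successors: activities 2 through 4 with durations [10, 5, 7]
Sum of successor durations = 22
LF = 32 - 22 = 10

10
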